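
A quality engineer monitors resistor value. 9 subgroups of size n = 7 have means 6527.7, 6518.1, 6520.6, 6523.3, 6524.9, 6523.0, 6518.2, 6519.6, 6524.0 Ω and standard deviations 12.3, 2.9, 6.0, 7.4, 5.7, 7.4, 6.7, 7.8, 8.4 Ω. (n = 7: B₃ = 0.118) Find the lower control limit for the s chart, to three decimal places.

s̄ = (12.3 + 2.9 + 6.0 + 7.4 + 5.7 + 7.4 + 6.7 + 7.8 + 8.4) / 9 = 7.1778
LCL_s = B₃·s̄ = 0.118 × 7.1778 = 0.8470

0.847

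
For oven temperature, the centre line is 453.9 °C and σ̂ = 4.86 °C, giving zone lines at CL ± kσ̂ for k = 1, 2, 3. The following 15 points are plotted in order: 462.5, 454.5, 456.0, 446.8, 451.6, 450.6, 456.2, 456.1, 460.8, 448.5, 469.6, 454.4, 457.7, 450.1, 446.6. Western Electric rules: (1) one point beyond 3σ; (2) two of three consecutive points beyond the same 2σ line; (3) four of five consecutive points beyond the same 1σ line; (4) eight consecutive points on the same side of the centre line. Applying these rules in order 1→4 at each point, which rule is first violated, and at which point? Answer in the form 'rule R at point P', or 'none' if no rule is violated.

Zone of each point (C = within 1σ̂, B = 1σ̂–2σ̂, A = 2σ̂–3σ̂, * = beyond 3σ̂; sign = side of CL): 1:+B, 2:+C, 3:+C, 4:-B, 5:-C, 6:-C, 7:+C, 8:+C, 9:+B, 10:-B, 11:+*, 12:+C, 13:+C, 14:-C, 15:-B
Rule 1 (one point beyond the 3σ limits) is satisfied at point 11.

rule 1 at point 11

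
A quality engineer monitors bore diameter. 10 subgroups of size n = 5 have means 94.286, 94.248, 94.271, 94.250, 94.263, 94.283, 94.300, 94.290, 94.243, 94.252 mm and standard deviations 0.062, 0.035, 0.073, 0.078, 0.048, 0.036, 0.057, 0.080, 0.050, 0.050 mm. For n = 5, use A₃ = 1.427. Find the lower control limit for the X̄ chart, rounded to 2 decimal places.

X̄̄ = (94.286 + 94.248 + 94.271 + 94.250 + 94.263 + 94.283 + 94.300 + 94.290 + 94.243 + 94.252) / 10 = 94.2686
s̄ = (0.062 + 0.035 + 0.073 + 0.078 + 0.048 + 0.036 + 0.057 + 0.080 + 0.050 + 0.050) / 10 = 0.0569
LCL = X̄̄ − A₃·s̄ = 94.2686 − 1.427 × 0.0569 = 94.1874

94.19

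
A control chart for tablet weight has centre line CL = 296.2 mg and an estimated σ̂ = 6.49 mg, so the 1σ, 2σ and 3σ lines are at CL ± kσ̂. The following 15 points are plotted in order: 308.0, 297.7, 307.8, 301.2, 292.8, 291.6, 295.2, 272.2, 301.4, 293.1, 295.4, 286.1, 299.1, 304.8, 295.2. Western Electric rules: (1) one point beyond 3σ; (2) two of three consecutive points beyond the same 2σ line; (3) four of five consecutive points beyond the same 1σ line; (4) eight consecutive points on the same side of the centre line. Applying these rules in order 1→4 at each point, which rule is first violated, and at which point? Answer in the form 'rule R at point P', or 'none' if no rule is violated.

rule 1 at point 8

Zone of each point (C = within 1σ̂, B = 1σ̂–2σ̂, A = 2σ̂–3σ̂, * = beyond 3σ̂; sign = side of CL): 1:+B, 2:+C, 3:+B, 4:+C, 5:-C, 6:-C, 7:-C, 8:-*, 9:+C, 10:-C, 11:-C, 12:-B, 13:+C, 14:+B, 15:-C
Rule 1 (one point beyond the 3σ limits) is satisfied at point 8.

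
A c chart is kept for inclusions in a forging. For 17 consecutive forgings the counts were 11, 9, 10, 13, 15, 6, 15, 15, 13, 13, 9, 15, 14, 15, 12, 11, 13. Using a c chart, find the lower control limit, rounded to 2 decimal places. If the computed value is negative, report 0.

c̄ = (11 + 9 + 10 + 13 + 15 + 6 + 15 + 15 + 13 + 13 + 9 + 15 + 14 + 15 + 12 + 11 + 13) / 17 = 209 / 17 = 12.2941
LCL = c̄ − 3√c̄ = 12.2941 − 3 × 3.5063 = 1.7752

1.78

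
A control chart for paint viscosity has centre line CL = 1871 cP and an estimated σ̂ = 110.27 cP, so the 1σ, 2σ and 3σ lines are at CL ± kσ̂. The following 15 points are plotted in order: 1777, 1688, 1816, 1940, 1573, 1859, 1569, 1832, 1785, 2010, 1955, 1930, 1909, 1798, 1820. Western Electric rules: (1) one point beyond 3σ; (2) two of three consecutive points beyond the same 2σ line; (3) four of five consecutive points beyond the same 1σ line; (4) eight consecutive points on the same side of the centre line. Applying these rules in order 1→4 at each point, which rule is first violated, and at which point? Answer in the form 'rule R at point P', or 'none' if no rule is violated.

Zone of each point (C = within 1σ̂, B = 1σ̂–2σ̂, A = 2σ̂–3σ̂, * = beyond 3σ̂; sign = side of CL): 1:-C, 2:-B, 3:-C, 4:+C, 5:-A, 6:-C, 7:-A, 8:-C, 9:-C, 10:+B, 11:+C, 12:+C, 13:+C, 14:-C, 15:-C
Rule 2 (two of three consecutive points beyond the same 2σ limit) is satisfied at point 7.

rule 2 at point 7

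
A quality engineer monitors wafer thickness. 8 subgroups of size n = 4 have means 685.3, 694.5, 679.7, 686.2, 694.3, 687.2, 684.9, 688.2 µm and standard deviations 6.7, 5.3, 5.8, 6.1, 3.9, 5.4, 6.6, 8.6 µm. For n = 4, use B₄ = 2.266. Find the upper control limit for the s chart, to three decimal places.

13.709

s̄ = (6.7 + 5.3 + 5.8 + 6.1 + 3.9 + 5.4 + 6.6 + 8.6) / 8 = 6.0500
UCL_s = B₄·s̄ = 2.266 × 6.0500 = 13.7093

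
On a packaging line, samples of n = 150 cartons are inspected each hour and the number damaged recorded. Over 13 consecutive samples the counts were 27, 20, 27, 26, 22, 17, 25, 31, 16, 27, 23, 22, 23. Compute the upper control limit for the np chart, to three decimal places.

p̄ = Σdᵢ / (k·n) = 306 / (13 × 150) = 0.15692
UCL = np̄ + 3·√(np̄(1−p̄)) = 23.5385 + 3 × √(23.5385×0.84308) = 23.5385 + 3 × 4.4547 = 36.9027

36.903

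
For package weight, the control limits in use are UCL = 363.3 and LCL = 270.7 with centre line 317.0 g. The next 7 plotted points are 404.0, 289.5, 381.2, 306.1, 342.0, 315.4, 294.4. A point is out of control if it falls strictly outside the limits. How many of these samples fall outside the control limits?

Compare each point to [270.7, 363.3]: sample 1 = 404.0 > UCL; sample 3 = 381.2 > UCL.

2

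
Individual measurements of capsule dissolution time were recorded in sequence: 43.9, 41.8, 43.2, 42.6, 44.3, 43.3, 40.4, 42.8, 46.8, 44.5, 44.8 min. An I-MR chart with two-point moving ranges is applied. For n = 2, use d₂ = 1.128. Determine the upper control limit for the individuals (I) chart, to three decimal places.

X̄ = (43.9 + 41.8 + 43.2 + 42.6 + 44.3 + 43.3 + 40.4 + 42.8 + 46.8 + 44.5 + 44.8) / 11 = 43.4909
Moving ranges: 2.1, 1.4, 0.6, 1.7, 1.0, 2.9, 2.4, 4.0, 2.3, 0.3; M̄R̄ = 18.7000 / 10 = 1.8700
UCL = X̄ + 3·M̄R̄/d₂ = 43.4909 + 3 × 1.8700 / 1.128 = 48.4643

48.464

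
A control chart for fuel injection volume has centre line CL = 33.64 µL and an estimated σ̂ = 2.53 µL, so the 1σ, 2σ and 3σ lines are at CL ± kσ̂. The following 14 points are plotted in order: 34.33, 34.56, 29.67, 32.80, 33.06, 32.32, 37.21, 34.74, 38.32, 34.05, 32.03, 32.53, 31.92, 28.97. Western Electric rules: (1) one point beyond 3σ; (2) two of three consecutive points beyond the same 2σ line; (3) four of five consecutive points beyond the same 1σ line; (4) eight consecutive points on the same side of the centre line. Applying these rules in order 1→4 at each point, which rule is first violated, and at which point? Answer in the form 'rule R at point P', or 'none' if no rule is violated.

Zone of each point (C = within 1σ̂, B = 1σ̂–2σ̂, A = 2σ̂–3σ̂, * = beyond 3σ̂; sign = side of CL): 1:+C, 2:+C, 3:-B, 4:-C, 5:-C, 6:-C, 7:+B, 8:+C, 9:+B, 10:+C, 11:-C, 12:-C, 13:-C, 14:-B
No rule fires across all 14 points.

none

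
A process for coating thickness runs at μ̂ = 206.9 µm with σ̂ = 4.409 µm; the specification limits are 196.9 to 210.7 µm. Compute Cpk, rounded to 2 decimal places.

Cpu = (USL − μ̂) / (3σ̂) = (210.7 − 206.9) / (3 × 4.409) = 0.2873; Cpl = (μ̂ − LSL) / (3σ̂) = (206.9 − 196.9) / (3 × 4.409) = 0.7560; Cpk = min(Cpu, Cpl) = 0.2873

0.29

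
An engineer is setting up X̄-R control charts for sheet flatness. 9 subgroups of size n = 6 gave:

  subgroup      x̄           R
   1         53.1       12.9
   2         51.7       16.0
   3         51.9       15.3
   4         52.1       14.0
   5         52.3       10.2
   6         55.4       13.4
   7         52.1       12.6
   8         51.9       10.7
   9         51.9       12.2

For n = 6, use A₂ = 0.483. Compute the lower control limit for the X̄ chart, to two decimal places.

X̄̄ = (53.1 + 51.7 + 51.9 + 52.1 + 52.3 + 55.4 + 52.1 + 51.9 + 51.9) / 9 = 472.4000 / 9 = 52.4889
R̄ = (12.9 + 16.0 + 15.3 + 14.0 + 10.2 + 13.4 + 12.6 + 10.7 + 12.2) / 9 = 117.3000 / 9 = 13.0333
LCL = X̄̄ − A₂·R̄ = 52.4889 − 0.483 × 13.0333 = 46.1938

46.19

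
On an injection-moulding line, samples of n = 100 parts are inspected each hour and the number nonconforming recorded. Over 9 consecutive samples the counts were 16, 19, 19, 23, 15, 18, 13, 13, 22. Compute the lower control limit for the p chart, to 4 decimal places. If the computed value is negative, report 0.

0.0614

p̄ = Σdᵢ / (k·n) = 158 / (9 × 100) = 0.17556
LCL = p̄ − 3·√(p̄(1−p̄)/n) = 0.17556 − 3 × 0.03804 = 0.06142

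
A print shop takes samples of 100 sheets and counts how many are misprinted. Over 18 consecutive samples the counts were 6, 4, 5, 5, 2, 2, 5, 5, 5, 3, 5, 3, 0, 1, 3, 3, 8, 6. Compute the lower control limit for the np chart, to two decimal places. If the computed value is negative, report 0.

p̄ = Σdᵢ / (k·n) = 71 / (18 × 100) = 0.03944
LCL = np̄ − 3·√(np̄(1−p̄)) = 3.9444 − 3 × 1.9465 = -1.8951 → 0 (negative, so LCL = 0)

0.00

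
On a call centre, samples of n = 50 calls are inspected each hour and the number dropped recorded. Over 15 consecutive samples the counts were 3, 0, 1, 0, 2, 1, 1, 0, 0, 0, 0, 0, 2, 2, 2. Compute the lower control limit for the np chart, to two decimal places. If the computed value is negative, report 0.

0.00

p̄ = Σdᵢ / (k·n) = 14 / (15 × 50) = 0.01867
LCL = np̄ − 3·√(np̄(1−p̄)) = 0.9333 − 3 × 0.9570 = -1.9378 → 0 (negative, so LCL = 0)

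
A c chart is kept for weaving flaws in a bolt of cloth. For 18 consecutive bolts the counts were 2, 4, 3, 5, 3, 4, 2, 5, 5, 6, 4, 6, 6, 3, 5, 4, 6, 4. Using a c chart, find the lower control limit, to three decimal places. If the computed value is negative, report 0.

0.000

c̄ = (2 + 4 + 3 + 5 + 3 + 4 + 2 + 5 + 5 + 6 + 4 + 6 + 6 + 3 + 5 + 4 + 6 + 4) / 18 = 77 / 18 = 4.2778
LCL = c̄ − 3√c̄ = 4.2778 − 3 × 2.0683 = -1.9271 → 0 (cannot be negative)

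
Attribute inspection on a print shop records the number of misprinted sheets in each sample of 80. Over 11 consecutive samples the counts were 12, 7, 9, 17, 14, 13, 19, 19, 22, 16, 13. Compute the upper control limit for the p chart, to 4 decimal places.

p̄ = Σdᵢ / (k·n) = 161 / (11 × 80) = 0.18295
UCL = p̄ + 3·√(p̄(1−p̄)/n) = 0.18295 + 3 × √(0.18295×0.81705/80) = 0.18295 + 3 × 0.04323 = 0.31263

0.3126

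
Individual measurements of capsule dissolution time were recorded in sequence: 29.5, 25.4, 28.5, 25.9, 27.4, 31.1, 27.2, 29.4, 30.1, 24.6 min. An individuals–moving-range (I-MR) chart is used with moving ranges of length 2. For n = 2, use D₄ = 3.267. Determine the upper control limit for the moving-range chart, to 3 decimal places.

Moving ranges: 4.1, 3.1, 2.6, 1.5, 3.7, 3.9, 2.2, 0.7, 5.5; M̄R̄ = 27.3000 / 9 = 3.0333
UCL_MR = D₄·M̄R̄ = 3.267 × 3.0333 = 9.9099

9.910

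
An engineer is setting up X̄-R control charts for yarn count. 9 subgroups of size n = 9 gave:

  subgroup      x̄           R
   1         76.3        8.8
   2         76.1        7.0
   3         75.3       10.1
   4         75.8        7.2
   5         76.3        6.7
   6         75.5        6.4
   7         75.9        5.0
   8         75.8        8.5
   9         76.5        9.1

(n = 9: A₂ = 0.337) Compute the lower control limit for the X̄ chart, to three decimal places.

73.368

X̄̄ = (76.3 + 76.1 + 75.3 + 75.8 + 76.3 + 75.5 + 75.9 + 75.8 + 76.5) / 9 = 683.5000 / 9 = 75.9444
R̄ = (8.8 + 7.0 + 10.1 + 7.2 + 6.7 + 6.4 + 5.0 + 8.5 + 9.1) / 9 = 68.8000 / 9 = 7.6444
LCL = X̄̄ − A₂·R̄ = 75.9444 − 0.337 × 7.6444 = 73.3683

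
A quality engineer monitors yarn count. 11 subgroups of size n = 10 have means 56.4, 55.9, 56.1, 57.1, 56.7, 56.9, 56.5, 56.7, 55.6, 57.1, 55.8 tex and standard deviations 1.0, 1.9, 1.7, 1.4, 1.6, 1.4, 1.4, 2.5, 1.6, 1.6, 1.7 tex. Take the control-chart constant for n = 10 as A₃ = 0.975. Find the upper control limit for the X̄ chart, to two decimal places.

X̄̄ = (56.4 + 55.9 + 56.1 + 57.1 + 56.7 + 56.9 + 56.5 + 56.7 + 55.6 + 57.1 + 55.8) / 11 = 56.4364
s̄ = (1.0 + 1.9 + 1.7 + 1.4 + 1.6 + 1.4 + 1.4 + 2.5 + 1.6 + 1.6 + 1.7) / 11 = 1.6182
UCL = X̄̄ + A₃·s̄ = 56.4364 + 0.975 × 1.6182 = 58.0141

58.01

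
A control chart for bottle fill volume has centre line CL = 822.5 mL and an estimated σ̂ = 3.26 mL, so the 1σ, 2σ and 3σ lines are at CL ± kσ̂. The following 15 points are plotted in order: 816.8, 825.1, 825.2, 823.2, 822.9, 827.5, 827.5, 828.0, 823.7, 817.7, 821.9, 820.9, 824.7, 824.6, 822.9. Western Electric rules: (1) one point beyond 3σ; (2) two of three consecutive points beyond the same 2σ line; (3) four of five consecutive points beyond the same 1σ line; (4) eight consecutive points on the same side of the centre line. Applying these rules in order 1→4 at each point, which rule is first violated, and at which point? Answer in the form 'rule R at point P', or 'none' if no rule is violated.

Zone of each point (C = within 1σ̂, B = 1σ̂–2σ̂, A = 2σ̂–3σ̂, * = beyond 3σ̂; sign = side of CL): 1:-B, 2:+C, 3:+C, 4:+C, 5:+C, 6:+B, 7:+B, 8:+B, 9:+C, 10:-B, 11:-C, 12:-C, 13:+C, 14:+C, 15:+C
Rule 4 (eight consecutive points on the same side of the centre line) is satisfied at point 9.

rule 4 at point 9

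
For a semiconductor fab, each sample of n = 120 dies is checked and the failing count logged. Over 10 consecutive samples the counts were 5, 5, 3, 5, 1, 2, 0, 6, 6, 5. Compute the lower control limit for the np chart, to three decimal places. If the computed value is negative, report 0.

0.000

p̄ = Σdᵢ / (k·n) = 38 / (10 × 120) = 0.03167
LCL = np̄ − 3·√(np̄(1−p̄)) = 3.8000 − 3 × 1.9182 = -1.9547 → 0 (negative, so LCL = 0)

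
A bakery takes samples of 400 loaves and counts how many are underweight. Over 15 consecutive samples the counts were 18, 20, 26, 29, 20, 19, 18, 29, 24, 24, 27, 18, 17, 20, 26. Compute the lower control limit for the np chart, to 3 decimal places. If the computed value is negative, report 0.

8.557

p̄ = Σdᵢ / (k·n) = 335 / (15 × 400) = 0.05583
LCL = np̄ − 3·√(np̄(1−p̄)) = 22.3333 − 3 × 4.5920 = 8.5574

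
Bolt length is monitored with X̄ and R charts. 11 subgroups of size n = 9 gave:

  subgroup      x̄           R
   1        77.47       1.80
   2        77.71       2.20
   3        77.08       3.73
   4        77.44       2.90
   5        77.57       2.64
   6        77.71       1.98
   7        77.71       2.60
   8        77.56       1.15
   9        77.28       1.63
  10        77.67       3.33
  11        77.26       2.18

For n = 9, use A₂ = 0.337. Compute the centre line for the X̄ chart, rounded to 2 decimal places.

X̄̄ = (77.47 + 77.71 + 77.08 + 77.44 + 77.57 + 77.71 + 77.71 + 77.56 + 77.28 + 77.67 + 77.26) / 11 = 852.4600 / 11 = 77.4964
CL = X̄̄ = 77.4964

77.50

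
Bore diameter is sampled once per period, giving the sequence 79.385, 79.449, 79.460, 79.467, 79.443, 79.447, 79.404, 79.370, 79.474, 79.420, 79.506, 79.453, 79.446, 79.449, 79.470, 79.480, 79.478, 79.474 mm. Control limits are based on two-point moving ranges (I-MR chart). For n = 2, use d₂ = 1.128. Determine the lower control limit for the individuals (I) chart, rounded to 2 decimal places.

X̄ = (79.385 + 79.449 + 79.460 + 79.467 + 79.443 + 79.447 + 79.404 + 79.370 + 79.474 + 79.420 + 79.506 + 79.453 + 79.446 + 79.449 + 79.470 + 79.480 + 79.478 + 79.474) / 18 = 79.4486
Moving ranges: 0.064, 0.011, 0.007, 0.024, 0.004, 0.043, 0.034, 0.104, 0.054, 0.086, 0.053, 0.007, 0.003, 0.021, 0.010, 0.002, 0.004; M̄R̄ = 0.5310 / 17 = 0.0312
LCL = X̄ − 3·M̄R̄/d₂ = 79.4486 − 3 × 0.0312 / 1.128 = 79.3655

79.37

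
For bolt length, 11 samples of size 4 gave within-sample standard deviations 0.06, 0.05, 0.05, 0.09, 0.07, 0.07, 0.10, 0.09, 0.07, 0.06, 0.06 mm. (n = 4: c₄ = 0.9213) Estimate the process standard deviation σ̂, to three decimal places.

s̄ = (0.06 + 0.05 + 0.05 + 0.09 + 0.07 + 0.07 + 0.10 + 0.09 + 0.07 + 0.06 + 0.06) / 11 = 0.0700
σ̂ = s̄ / c₄ = 0.0700 / 0.9213 = 0.0760

0.076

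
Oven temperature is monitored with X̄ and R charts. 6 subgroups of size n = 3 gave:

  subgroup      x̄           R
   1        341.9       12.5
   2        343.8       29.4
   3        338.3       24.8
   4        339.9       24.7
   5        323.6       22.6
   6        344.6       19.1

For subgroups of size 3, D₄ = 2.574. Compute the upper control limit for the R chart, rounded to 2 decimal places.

57.10

R̄ = (12.5 + 29.4 + 24.8 + 24.7 + 22.6 + 19.1) / 6 = 133.1000 / 6 = 22.1833
UCL_R = D₄·R̄ = 2.574 × 22.1833 = 57.0999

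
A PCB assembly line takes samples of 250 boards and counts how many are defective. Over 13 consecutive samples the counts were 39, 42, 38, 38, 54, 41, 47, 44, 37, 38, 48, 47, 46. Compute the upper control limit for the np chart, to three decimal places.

p̄ = Σdᵢ / (k·n) = 559 / (13 × 250) = 0.17200
UCL = np̄ + 3·√(np̄(1−p̄)) = 43.0000 + 3 × √(43.0000×0.82800) = 43.0000 + 3 × 5.9669 = 60.9007

60.901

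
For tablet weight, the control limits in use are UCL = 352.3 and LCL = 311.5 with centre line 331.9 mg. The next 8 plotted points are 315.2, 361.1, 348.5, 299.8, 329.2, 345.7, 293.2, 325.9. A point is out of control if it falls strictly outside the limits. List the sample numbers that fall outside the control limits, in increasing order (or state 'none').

Compare each point to [311.5, 352.3]: sample 2 = 361.1 > UCL; sample 4 = 299.8 < LCL; sample 7 = 293.2 < LCL.

2, 4, 7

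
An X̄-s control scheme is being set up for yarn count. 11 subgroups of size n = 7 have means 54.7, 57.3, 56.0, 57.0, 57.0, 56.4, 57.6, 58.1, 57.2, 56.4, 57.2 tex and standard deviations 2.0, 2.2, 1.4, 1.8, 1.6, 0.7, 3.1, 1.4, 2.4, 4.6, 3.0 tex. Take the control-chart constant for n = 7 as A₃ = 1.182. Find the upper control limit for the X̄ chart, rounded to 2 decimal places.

X̄̄ = (54.7 + 57.3 + 56.0 + 57.0 + 57.0 + 56.4 + 57.6 + 58.1 + 57.2 + 56.4 + 57.2) / 11 = 56.8091
s̄ = (2.0 + 2.2 + 1.4 + 1.8 + 1.6 + 0.7 + 3.1 + 1.4 + 2.4 + 4.6 + 3.0) / 11 = 2.2000
UCL = X̄̄ + A₃·s̄ = 56.8091 + 1.182 × 2.2000 = 59.4095

59.41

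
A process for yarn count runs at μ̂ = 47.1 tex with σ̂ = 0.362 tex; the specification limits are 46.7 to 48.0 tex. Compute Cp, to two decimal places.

0.60

Cp = (USL − LSL) / (6σ̂) = (48.0 − 46.7) / (6 × 0.362) = 1.3000 / 2.1720 = 0.5985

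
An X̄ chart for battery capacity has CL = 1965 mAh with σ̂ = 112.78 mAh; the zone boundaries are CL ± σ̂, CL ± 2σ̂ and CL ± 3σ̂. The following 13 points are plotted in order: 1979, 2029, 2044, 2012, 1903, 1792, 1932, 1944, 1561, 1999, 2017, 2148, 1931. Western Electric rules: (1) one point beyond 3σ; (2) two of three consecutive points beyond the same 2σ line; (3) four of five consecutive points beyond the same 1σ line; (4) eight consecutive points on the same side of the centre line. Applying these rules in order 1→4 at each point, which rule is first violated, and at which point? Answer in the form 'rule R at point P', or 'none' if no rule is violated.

Zone of each point (C = within 1σ̂, B = 1σ̂–2σ̂, A = 2σ̂–3σ̂, * = beyond 3σ̂; sign = side of CL): 1:+C, 2:+C, 3:+C, 4:+C, 5:-C, 6:-B, 7:-C, 8:-C, 9:-*, 10:+C, 11:+C, 12:+B, 13:-C
Rule 1 (one point beyond the 3σ limits) is satisfied at point 9.

rule 1 at point 9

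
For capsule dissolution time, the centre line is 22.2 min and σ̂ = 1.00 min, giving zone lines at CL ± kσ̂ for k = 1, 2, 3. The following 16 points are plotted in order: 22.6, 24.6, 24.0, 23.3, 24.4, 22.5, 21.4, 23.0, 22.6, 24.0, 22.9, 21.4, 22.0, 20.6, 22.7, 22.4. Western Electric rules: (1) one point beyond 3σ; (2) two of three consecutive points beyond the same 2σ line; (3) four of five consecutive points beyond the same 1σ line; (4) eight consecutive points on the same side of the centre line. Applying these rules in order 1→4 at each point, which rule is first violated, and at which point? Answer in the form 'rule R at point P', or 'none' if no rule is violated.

Zone of each point (C = within 1σ̂, B = 1σ̂–2σ̂, A = 2σ̂–3σ̂, * = beyond 3σ̂; sign = side of CL): 1:+C, 2:+A, 3:+B, 4:+B, 5:+A, 6:+C, 7:-C, 8:+C, 9:+C, 10:+B, 11:+C, 12:-C, 13:-C, 14:-B, 15:+C, 16:+C
Rule 3 (four of five consecutive points beyond the same 1σ limit) is satisfied at point 5.

rule 3 at point 5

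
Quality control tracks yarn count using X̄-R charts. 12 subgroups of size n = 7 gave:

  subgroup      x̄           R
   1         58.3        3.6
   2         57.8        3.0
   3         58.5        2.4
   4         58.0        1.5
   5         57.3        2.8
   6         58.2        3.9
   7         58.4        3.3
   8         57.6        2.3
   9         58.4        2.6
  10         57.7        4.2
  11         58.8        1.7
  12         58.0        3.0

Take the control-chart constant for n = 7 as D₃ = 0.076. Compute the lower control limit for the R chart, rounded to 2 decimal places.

R̄ = (3.6 + 3.0 + 2.4 + 1.5 + 2.8 + 3.9 + 3.3 + 2.3 + 2.6 + 4.2 + 1.7 + 3.0) / 12 = 34.3000 / 12 = 2.8583
LCL_R = D₃·R̄ = 0.076 × 2.8583 = 0.2172

0.22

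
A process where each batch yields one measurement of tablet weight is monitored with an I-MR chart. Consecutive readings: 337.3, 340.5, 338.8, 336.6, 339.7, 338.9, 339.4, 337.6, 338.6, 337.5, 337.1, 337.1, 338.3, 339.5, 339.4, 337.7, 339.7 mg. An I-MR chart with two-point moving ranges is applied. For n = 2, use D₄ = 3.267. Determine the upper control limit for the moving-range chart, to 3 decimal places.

Moving ranges: 3.2, 1.7, 2.2, 3.1, 0.8, 0.5, 1.8, 1.0, 1.1, 0.4, 0.0, 1.2, 1.2, 0.1, 1.7, 2.0; M̄R̄ = 22.0000 / 16 = 1.3750
UCL_MR = D₄·M̄R̄ = 3.267 × 1.3750 = 4.4921

4.492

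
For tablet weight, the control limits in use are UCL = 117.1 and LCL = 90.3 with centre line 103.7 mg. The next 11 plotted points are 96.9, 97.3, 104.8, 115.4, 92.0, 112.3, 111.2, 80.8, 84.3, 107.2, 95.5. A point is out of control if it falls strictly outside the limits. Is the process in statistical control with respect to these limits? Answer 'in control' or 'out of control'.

out of control

Compare each point to [90.3, 117.1]: sample 8 = 80.8 < LCL; sample 9 = 84.3 < LCL.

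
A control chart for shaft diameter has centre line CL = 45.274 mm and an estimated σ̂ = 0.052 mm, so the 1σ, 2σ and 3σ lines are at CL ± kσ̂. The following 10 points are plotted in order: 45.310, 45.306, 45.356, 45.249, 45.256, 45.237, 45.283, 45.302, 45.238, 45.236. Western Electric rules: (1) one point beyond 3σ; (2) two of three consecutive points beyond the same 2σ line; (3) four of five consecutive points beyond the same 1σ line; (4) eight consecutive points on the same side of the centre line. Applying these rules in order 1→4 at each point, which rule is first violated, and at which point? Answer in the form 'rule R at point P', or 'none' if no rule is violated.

none

Zone of each point (C = within 1σ̂, B = 1σ̂–2σ̂, A = 2σ̂–3σ̂, * = beyond 3σ̂; sign = side of CL): 1:+C, 2:+C, 3:+B, 4:-C, 5:-C, 6:-C, 7:+C, 8:+C, 9:-C, 10:-C
No rule fires across all 10 points.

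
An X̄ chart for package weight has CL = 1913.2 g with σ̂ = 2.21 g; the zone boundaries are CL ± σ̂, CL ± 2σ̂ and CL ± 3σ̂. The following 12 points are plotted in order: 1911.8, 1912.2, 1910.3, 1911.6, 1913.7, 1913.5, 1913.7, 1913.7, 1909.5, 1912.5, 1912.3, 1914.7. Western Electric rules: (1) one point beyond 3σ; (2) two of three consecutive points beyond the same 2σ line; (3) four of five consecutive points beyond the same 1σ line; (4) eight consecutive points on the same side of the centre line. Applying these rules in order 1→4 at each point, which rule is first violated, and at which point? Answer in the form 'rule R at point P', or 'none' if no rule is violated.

none

Zone of each point (C = within 1σ̂, B = 1σ̂–2σ̂, A = 2σ̂–3σ̂, * = beyond 3σ̂; sign = side of CL): 1:-C, 2:-C, 3:-B, 4:-C, 5:+C, 6:+C, 7:+C, 8:+C, 9:-B, 10:-C, 11:-C, 12:+C
No rule fires across all 12 points.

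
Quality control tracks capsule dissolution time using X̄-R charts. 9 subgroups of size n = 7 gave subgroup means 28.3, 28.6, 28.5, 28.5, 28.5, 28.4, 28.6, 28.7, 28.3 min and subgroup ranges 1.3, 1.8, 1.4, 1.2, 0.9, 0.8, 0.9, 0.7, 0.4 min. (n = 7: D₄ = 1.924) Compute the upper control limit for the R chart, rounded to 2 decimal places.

R̄ = (1.3 + 1.8 + 1.4 + 1.2 + 0.9 + 0.8 + 0.9 + 0.7 + 0.4) / 9 = 9.4000 / 9 = 1.0444
UCL_R = D₄·R̄ = 1.924 × 1.0444 = 2.0095

2.01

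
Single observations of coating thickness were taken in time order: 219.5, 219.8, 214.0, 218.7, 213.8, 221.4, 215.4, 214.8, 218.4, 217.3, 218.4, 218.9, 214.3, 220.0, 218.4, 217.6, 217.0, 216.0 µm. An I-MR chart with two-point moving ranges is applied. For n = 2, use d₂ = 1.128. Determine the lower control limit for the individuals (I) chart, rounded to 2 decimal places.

209.53

X̄ = (219.5 + 219.8 + 214.0 + 218.7 + 213.8 + 221.4 + 215.4 + 214.8 + 218.4 + 217.3 + 218.4 + 218.9 + 214.3 + 220.0 + 218.4 + 217.6 + 217.0 + 216.0) / 18 = 217.4278
Moving ranges: 0.3, 5.8, 4.7, 4.9, 7.6, 6.0, 0.6, 3.6, 1.1, 1.1, 0.5, 4.6, 5.7, 1.6, 0.8, 0.6, 1.0; M̄R̄ = 50.5000 / 17 = 2.9706
LCL = X̄ − 3·M̄R̄/d₂ = 217.4278 − 3 × 2.9706 / 1.128 = 209.5273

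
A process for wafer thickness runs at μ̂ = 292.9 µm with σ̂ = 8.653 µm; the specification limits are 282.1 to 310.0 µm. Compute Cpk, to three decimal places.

Cpu = (USL − μ̂) / (3σ̂) = (310.0 − 292.9) / (3 × 8.653) = 0.6587; Cpl = (μ̂ − LSL) / (3σ̂) = (292.9 − 282.1) / (3 × 8.653) = 0.4160; Cpk = min(Cpu, Cpl) = 0.4160

0.416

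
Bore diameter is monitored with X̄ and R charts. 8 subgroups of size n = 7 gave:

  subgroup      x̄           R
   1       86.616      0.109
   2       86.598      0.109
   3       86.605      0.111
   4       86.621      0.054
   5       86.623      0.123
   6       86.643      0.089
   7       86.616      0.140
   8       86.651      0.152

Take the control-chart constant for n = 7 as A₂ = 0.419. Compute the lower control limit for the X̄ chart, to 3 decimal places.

86.575

X̄̄ = (86.616 + 86.598 + 86.605 + 86.621 + 86.623 + 86.643 + 86.616 + 86.651) / 8 = 692.9730 / 8 = 86.6216
R̄ = (0.109 + 0.109 + 0.111 + 0.054 + 0.123 + 0.089 + 0.140 + 0.152) / 8 = 0.8870 / 8 = 0.1109
LCL = X̄̄ − A₂·R̄ = 86.6216 − 0.419 × 0.1109 = 86.5752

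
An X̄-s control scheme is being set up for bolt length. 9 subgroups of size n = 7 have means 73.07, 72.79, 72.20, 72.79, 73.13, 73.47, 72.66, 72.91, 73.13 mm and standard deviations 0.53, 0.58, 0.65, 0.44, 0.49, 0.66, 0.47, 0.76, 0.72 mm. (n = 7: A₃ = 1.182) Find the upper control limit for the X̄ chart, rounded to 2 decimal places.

73.60

X̄̄ = (73.07 + 72.79 + 72.20 + 72.79 + 73.13 + 73.47 + 72.66 + 72.91 + 73.13) / 9 = 72.9056
s̄ = (0.53 + 0.58 + 0.65 + 0.44 + 0.49 + 0.66 + 0.47 + 0.76 + 0.72) / 9 = 0.5889
UCL = X̄̄ + A₃·s̄ = 72.9056 + 1.182 × 0.5889 = 73.6016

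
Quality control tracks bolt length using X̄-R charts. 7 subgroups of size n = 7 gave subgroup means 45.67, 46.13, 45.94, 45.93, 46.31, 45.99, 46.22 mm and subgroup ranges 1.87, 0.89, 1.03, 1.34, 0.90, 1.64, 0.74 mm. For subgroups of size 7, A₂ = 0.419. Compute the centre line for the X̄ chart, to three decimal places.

46.027

X̄̄ = (45.67 + 46.13 + 45.94 + 45.93 + 46.31 + 45.99 + 46.22) / 7 = 322.1900 / 7 = 46.0271
CL = X̄̄ = 46.0271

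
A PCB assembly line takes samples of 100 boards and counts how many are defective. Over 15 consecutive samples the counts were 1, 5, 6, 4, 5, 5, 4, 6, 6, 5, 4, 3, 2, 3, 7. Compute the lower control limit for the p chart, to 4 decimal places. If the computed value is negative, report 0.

0.0000

p̄ = Σdᵢ / (k·n) = 66 / (15 × 100) = 0.04400
LCL = p̄ − 3·√(p̄(1−p̄)/n) = 0.04400 − 3 × 0.02051 = -0.01753 → 0 (negative, so LCL = 0)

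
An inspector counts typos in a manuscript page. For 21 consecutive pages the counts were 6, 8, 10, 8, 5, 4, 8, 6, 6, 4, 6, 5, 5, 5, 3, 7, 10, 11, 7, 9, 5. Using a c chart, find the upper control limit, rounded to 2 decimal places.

c̄ = (6 + 8 + 10 + 8 + 5 + 4 + 8 + 6 + 6 + 4 + 6 + 5 + 5 + 5 + 3 + 7 + 10 + 11 + 7 + 9 + 5) / 21 = 138 / 21 = 6.5714
UCL = c̄ + 3√c̄ = 6.5714 + 3 × √6.5714 = 6.5714 + 3 × 2.5635 = 14.2619

14.26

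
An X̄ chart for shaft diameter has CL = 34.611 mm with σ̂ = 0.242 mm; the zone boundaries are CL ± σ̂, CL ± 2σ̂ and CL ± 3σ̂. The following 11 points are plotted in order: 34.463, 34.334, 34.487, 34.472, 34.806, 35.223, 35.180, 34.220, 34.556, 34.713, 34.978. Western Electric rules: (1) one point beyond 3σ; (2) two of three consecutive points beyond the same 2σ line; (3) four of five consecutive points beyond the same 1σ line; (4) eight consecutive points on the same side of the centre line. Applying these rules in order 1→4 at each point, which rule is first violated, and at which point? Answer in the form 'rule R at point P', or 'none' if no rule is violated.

rule 2 at point 7

Zone of each point (C = within 1σ̂, B = 1σ̂–2σ̂, A = 2σ̂–3σ̂, * = beyond 3σ̂; sign = side of CL): 1:-C, 2:-B, 3:-C, 4:-C, 5:+C, 6:+A, 7:+A, 8:-B, 9:-C, 10:+C, 11:+B
Rule 2 (two of three consecutive points beyond the same 2σ limit) is satisfied at point 7.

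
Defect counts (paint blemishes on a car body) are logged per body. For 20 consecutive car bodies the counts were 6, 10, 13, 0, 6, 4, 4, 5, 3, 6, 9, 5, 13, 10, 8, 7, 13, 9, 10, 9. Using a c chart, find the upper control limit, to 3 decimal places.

15.716

c̄ = (6 + 10 + 13 + 0 + 6 + 4 + 4 + 5 + 3 + 6 + 9 + 5 + 13 + 10 + 8 + 7 + 13 + 9 + 10 + 9) / 20 = 150 / 20 = 7.5000
UCL = c̄ + 3√c̄ = 7.5000 + 3 × √7.5000 = 7.5000 + 3 × 2.7386 = 15.7158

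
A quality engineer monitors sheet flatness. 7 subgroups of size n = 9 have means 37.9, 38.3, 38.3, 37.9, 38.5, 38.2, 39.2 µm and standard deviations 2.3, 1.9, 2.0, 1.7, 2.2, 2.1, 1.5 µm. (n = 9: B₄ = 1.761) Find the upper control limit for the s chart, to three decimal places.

3.447

s̄ = (2.3 + 1.9 + 2.0 + 1.7 + 2.2 + 2.1 + 1.5) / 7 = 1.9571
UCL_s = B₄·s̄ = 1.761 × 1.9571 = 3.4465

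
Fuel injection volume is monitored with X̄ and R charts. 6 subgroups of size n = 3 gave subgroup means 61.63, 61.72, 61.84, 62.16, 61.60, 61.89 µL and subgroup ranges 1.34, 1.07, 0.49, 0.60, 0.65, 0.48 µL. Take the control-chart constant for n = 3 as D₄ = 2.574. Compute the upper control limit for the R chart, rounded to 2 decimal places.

R̄ = (1.34 + 1.07 + 0.49 + 0.60 + 0.65 + 0.48) / 6 = 4.6300 / 6 = 0.7717
UCL_R = D₄·R̄ = 2.574 × 0.7717 = 1.9863

1.99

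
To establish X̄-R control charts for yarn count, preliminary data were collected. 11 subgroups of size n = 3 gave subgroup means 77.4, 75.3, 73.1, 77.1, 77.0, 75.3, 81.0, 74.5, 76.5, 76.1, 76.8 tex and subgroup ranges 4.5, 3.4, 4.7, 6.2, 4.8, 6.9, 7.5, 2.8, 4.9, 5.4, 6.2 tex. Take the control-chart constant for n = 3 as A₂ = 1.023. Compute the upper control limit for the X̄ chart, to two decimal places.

X̄̄ = (77.4 + 75.3 + 73.1 + 77.1 + 77.0 + 75.3 + 81.0 + 74.5 + 76.5 + 76.1 + 76.8) / 11 = 840.1000 / 11 = 76.3727
R̄ = (4.5 + 3.4 + 4.7 + 6.2 + 4.8 + 6.9 + 7.5 + 2.8 + 4.9 + 5.4 + 6.2) / 11 = 57.3000 / 11 = 5.2091
UCL = X̄̄ + A₂·R̄ = 76.3727 + 1.023 × 5.2091 = 81.7016

81.70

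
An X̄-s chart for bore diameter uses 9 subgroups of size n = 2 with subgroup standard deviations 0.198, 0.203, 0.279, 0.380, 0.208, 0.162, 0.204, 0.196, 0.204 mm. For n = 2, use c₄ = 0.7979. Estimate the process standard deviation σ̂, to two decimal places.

0.28

s̄ = (0.198 + 0.203 + 0.279 + 0.380 + 0.208 + 0.162 + 0.204 + 0.196 + 0.204) / 9 = 0.2260
σ̂ = s̄ / c₄ = 0.2260 / 0.7979 = 0.2832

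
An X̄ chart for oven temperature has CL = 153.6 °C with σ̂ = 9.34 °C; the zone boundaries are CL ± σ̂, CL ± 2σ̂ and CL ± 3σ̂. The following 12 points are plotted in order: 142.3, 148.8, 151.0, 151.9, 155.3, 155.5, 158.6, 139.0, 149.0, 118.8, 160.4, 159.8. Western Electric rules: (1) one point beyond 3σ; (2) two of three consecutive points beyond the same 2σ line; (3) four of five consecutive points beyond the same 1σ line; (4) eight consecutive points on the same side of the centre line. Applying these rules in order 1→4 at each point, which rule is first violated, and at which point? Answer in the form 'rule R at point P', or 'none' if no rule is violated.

rule 1 at point 10

Zone of each point (C = within 1σ̂, B = 1σ̂–2σ̂, A = 2σ̂–3σ̂, * = beyond 3σ̂; sign = side of CL): 1:-B, 2:-C, 3:-C, 4:-C, 5:+C, 6:+C, 7:+C, 8:-B, 9:-C, 10:-*, 11:+C, 12:+C
Rule 1 (one point beyond the 3σ limits) is satisfied at point 10.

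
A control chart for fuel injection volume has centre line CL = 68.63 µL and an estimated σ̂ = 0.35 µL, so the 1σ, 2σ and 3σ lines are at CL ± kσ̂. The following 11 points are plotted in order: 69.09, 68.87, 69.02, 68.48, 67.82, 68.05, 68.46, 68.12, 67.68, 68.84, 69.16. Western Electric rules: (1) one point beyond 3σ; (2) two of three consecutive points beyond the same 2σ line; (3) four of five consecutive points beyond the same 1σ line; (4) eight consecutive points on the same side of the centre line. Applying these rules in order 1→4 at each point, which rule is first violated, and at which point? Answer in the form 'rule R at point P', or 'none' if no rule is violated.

Zone of each point (C = within 1σ̂, B = 1σ̂–2σ̂, A = 2σ̂–3σ̂, * = beyond 3σ̂; sign = side of CL): 1:+B, 2:+C, 3:+B, 4:-C, 5:-A, 6:-B, 7:-C, 8:-B, 9:-A, 10:+C, 11:+B
Rule 3 (four of five consecutive points beyond the same 1σ limit) is satisfied at point 9.

rule 3 at point 9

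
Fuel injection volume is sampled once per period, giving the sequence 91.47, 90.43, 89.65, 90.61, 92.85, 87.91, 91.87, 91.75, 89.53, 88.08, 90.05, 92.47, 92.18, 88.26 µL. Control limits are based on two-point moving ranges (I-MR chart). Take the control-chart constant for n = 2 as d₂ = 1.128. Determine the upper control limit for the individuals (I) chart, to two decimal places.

95.89

X̄ = (91.47 + 90.43 + 89.65 + 90.61 + 92.85 + 87.91 + 91.87 + 91.75 + 89.53 + 88.08 + 90.05 + 92.47 + 92.18 + 88.26) / 14 = 90.5079
Moving ranges: 1.04, 0.78, 0.96, 2.24, 4.94, 3.96, 0.12, 2.22, 1.45, 1.97, 2.42, 0.29, 3.92; M̄R̄ = 26.3100 / 13 = 2.0238
UCL = X̄ + 3·M̄R̄/d₂ = 90.5079 + 3 × 2.0238 / 1.128 = 95.8904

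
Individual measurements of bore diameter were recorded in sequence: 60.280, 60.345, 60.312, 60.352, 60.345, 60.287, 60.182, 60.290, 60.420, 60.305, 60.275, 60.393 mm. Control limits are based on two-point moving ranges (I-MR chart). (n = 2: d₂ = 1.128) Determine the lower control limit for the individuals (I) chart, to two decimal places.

X̄ = (60.280 + 60.345 + 60.312 + 60.352 + 60.345 + 60.287 + 60.182 + 60.290 + 60.420 + 60.305 + 60.275 + 60.393) / 12 = 60.3155
Moving ranges: 0.065, 0.033, 0.040, 0.007, 0.058, 0.105, 0.108, 0.130, 0.115, 0.030, 0.118; M̄R̄ = 0.8090 / 11 = 0.0735
LCL = X̄ − 3·M̄R̄/d₂ = 60.3155 − 3 × 0.0735 / 1.128 = 60.1199

60.12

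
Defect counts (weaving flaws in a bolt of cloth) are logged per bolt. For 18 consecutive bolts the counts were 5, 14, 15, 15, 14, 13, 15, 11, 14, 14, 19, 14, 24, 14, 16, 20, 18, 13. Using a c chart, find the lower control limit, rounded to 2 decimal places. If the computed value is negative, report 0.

3.31

c̄ = (5 + 14 + 15 + 15 + 14 + 13 + 15 + 11 + 14 + 14 + 19 + 14 + 24 + 14 + 16 + 20 + 18 + 13) / 18 = 268 / 18 = 14.8889
LCL = c̄ − 3√c̄ = 14.8889 − 3 × 3.8586 = 3.3131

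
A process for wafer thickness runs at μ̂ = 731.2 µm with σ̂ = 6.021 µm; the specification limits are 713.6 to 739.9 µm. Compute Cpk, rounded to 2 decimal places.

0.48

Cpu = (USL − μ̂) / (3σ̂) = (739.9 − 731.2) / (3 × 6.021) = 0.4816; Cpl = (μ̂ − LSL) / (3σ̂) = (731.2 − 713.6) / (3 × 6.021) = 0.9744; Cpk = min(Cpu, Cpl) = 0.4816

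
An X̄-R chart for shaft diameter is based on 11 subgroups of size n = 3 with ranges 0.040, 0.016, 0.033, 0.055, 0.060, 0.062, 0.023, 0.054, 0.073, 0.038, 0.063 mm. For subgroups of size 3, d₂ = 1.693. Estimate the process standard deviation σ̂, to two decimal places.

R̄ = (0.040 + 0.016 + 0.033 + 0.055 + 0.060 + 0.062 + 0.023 + 0.054 + 0.073 + 0.038 + 0.063) / 11 = 0.0470
σ̂ = R̄ / d₂ = 0.0470 / 1.693 = 0.0278

0.03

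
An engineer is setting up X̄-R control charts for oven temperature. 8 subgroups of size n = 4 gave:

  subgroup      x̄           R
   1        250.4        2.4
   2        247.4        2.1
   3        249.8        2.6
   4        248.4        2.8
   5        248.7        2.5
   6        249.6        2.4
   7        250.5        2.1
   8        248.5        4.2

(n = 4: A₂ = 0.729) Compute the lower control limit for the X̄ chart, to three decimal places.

247.240

X̄̄ = (250.4 + 247.4 + 249.8 + 248.4 + 248.7 + 249.6 + 250.5 + 248.5) / 8 = 1993.3000 / 8 = 249.1625
R̄ = (2.4 + 2.1 + 2.6 + 2.8 + 2.5 + 2.4 + 2.1 + 4.2) / 8 = 21.1000 / 8 = 2.6375
LCL = X̄̄ − A₂·R̄ = 249.1625 − 0.729 × 2.6375 = 247.2398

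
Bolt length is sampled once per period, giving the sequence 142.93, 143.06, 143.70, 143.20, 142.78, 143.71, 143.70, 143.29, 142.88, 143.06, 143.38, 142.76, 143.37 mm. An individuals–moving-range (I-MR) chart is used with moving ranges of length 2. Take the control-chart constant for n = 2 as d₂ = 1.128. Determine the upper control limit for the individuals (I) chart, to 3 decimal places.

144.365

X̄ = (142.93 + 143.06 + 143.70 + 143.20 + 142.78 + 143.71 + 143.70 + 143.29 + 142.88 + 143.06 + 143.38 + 142.76 + 143.37) / 13 = 143.2169
Moving ranges: 0.13, 0.64, 0.50, 0.42, 0.93, 0.01, 0.41, 0.41, 0.18, 0.32, 0.62, 0.61; M̄R̄ = 5.1800 / 12 = 0.4317
UCL = X̄ + 3·M̄R̄/d₂ = 143.2169 + 3 × 0.4317 / 1.128 = 144.3650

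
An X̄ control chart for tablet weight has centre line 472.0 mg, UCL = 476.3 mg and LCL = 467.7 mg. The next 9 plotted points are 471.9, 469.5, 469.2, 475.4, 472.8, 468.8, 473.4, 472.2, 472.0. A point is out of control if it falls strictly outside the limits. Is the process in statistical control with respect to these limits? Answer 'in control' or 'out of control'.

in control

All 9 points lie within [467.7, 476.3].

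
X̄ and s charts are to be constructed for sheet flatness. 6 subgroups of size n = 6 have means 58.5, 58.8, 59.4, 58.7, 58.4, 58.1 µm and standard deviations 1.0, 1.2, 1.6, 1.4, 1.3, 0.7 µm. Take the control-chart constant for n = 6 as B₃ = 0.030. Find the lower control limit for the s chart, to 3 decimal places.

s̄ = (1.0 + 1.2 + 1.6 + 1.4 + 1.3 + 0.7) / 6 = 1.2000
LCL_s = B₃·s̄ = 0.030 × 1.2000 = 0.0360

0.036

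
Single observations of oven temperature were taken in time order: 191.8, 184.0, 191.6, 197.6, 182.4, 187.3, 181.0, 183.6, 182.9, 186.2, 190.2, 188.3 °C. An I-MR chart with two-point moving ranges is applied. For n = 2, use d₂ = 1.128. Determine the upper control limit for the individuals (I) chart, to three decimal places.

201.821

X̄ = (191.8 + 184.0 + 191.6 + 197.6 + 182.4 + 187.3 + 181.0 + 183.6 + 182.9 + 186.2 + 190.2 + 188.3) / 12 = 187.2417
Moving ranges: 7.8, 7.6, 6.0, 15.2, 4.9, 6.3, 2.6, 0.7, 3.3, 4.0, 1.9; M̄R̄ = 60.3000 / 11 = 5.4818
UCL = X̄ + 3·M̄R̄/d₂ = 187.2417 + 3 × 5.4818 / 1.128 = 201.8210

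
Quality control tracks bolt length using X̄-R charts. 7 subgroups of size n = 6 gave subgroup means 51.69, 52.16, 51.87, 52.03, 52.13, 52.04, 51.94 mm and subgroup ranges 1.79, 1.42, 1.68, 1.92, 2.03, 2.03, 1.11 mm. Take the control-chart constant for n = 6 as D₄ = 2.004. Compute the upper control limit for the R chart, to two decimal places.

3.43

R̄ = (1.79 + 1.42 + 1.68 + 1.92 + 2.03 + 2.03 + 1.11) / 7 = 11.9800 / 7 = 1.7114
UCL_R = D₄·R̄ = 2.004 × 1.7114 = 3.4297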